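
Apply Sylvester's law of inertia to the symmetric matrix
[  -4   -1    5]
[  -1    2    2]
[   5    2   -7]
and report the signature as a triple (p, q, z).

step 0: pivot -4 → sign −
step 1: pivot 9/4 → sign +
step 2: pivot -1 → sign −
signature = (1, 2, 0)

Answer: (1, 2, 0)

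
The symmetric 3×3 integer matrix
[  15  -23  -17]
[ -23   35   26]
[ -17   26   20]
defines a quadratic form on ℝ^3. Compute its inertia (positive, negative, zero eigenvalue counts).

step 0: pivot 15 → sign +
step 1: pivot -4/15 → sign −
step 2: pivot 3/4 → sign +
signature = (2, 1, 0)

Answer: (2, 1, 0)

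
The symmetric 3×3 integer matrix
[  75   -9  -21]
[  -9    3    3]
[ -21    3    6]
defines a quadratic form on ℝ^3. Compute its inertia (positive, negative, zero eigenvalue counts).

step 0: pivot 75 → sign +
step 1: pivot 48/25 → sign +
step 2: row/col 2 already zero → sign 0
signature = (2, 0, 1)

Answer: (2, 0, 1)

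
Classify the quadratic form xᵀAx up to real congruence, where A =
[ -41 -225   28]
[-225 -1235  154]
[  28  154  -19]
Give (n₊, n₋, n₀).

step 0: pivot -41 → sign −
step 1: pivot -10/41 → sign −
step 2: pivot 3/5 → sign +
signature = (1, 2, 0)

Answer: (1, 2, 0)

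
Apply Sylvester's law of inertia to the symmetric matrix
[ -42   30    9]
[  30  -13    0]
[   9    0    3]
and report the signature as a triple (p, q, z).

step 0: pivot -42 → sign −
step 1: pivot 59/7 → sign +
step 2: pivot 3/118 → sign +
signature = (2, 1, 0)

Answer: (2, 1, 0)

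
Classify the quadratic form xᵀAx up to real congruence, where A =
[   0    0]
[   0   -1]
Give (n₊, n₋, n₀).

step 0: pivot -1 → sign −
step 1: row/col 1 already zero → sign 0
signature = (0, 1, 1)

Answer: (0, 1, 1)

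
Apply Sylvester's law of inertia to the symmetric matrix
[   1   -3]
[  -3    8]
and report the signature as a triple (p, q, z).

step 0: pivot 1 → sign +
step 1: pivot -1 → sign −
signature = (1, 1, 0)

Answer: (1, 1, 0)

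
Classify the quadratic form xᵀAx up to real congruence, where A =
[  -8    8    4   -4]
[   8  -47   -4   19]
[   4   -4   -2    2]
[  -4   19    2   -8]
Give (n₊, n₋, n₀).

Answer: (0, 3, 1)

Derivation:
step 0: pivot -8 → sign −
step 1: pivot -39 → sign −
step 2: pivot -3/13 → sign −
step 3: row/col 3 already zero → sign 0
signature = (0, 3, 1)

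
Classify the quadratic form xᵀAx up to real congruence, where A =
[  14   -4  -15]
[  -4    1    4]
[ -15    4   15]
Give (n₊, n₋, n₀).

Answer: (1, 2, 0)

Derivation:
step 0: pivot 14 → sign +
step 1: pivot -1/7 → sign −
step 2: pivot -1/2 → sign −
signature = (1, 2, 0)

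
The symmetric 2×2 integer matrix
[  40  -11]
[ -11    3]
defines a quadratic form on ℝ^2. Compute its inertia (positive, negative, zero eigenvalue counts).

step 0: pivot 40 → sign +
step 1: pivot -1/40 → sign −
signature = (1, 1, 0)

Answer: (1, 1, 0)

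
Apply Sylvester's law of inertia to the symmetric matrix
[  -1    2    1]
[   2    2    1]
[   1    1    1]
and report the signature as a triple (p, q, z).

Answer: (2, 1, 0)

Derivation:
step 0: pivot -1 → sign −
step 1: pivot 6 → sign +
step 2: pivot 1/2 → sign +
signature = (2, 1, 0)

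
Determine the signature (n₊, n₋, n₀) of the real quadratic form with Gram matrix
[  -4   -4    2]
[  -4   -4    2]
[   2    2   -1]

Answer: (0, 1, 2)

Derivation:
step 0: pivot -4 → sign −
step 1: row/col 1 already zero → sign 0
step 2: row/col 2 already zero → sign 0
signature = (0, 1, 2)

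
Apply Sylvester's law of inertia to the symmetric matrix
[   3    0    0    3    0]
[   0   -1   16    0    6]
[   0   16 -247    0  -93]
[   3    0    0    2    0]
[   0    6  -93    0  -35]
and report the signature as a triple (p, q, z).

step 0: pivot 3 → sign +
step 1: pivot -1 → sign −
step 2: pivot 9 → sign +
step 3: pivot -1 → sign −
step 4: row/col 4 already zero → sign 0
signature = (2, 2, 1)

Answer: (2, 2, 1)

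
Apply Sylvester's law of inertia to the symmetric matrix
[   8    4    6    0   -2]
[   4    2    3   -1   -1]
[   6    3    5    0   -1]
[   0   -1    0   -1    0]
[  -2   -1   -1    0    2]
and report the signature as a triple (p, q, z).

Answer: (4, 1, 0)

Derivation:
step 0: pivot 8 → sign +
step 1: pivot 1/2 → sign +
step 2: pivot -1 → sign −
step 3: pivot 1 → sign +
step 4: pivot 1 → sign +
signature = (4, 1, 0)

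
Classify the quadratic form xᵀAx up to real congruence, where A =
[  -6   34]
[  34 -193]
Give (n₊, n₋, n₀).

step 0: pivot -6 → sign −
step 1: pivot -1/3 → sign −
signature = (0, 2, 0)

Answer: (0, 2, 0)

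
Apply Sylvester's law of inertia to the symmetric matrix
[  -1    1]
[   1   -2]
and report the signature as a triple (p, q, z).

step 0: pivot -1 → sign −
step 1: pivot -1 → sign −
signature = (0, 2, 0)

Answer: (0, 2, 0)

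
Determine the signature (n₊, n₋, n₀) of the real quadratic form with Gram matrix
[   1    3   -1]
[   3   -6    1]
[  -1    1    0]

step 0: pivot 1 → sign +
step 1: pivot -15 → sign −
step 2: pivot 1/15 → sign +
signature = (2, 1, 0)

Answer: (2, 1, 0)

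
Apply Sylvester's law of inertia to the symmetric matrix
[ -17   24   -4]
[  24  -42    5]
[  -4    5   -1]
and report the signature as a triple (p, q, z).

Answer: (0, 3, 0)

Derivation:
step 0: pivot -17 → sign −
step 1: pivot -138/17 → sign −
step 2: pivot -1/138 → sign −
signature = (0, 3, 0)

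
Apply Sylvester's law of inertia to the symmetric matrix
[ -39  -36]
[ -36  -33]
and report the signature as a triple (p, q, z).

step 0: pivot -39 → sign −
step 1: pivot 3/13 → sign +
signature = (1, 1, 0)

Answer: (1, 1, 0)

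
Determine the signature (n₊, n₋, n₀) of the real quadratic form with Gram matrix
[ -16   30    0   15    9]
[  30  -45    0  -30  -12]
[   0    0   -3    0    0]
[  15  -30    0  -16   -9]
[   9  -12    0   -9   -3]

step 0: pivot -16 → sign −
step 1: pivot 45/4 → sign +
step 2: pivot -3 → sign −
step 3: pivot -9/4 → sign −
step 4: pivot -1/45 → sign −
signature = (1, 4, 0)

Answer: (1, 4, 0)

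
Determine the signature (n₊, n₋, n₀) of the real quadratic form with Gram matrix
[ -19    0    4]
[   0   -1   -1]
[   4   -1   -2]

Answer: (0, 3, 0)

Derivation:
step 0: pivot -19 → sign −
step 1: pivot -1 → sign −
step 2: pivot -3/19 → sign −
signature = (0, 3, 0)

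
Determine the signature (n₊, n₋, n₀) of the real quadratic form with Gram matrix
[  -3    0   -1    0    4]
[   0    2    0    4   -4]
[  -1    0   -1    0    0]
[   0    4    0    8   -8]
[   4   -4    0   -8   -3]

step 0: pivot -3 → sign −
step 1: pivot 2 → sign +
step 2: pivot -2/3 → sign −
step 3: pivot -3 → sign −
step 4: row/col 4 already zero → sign 0
signature = (1, 3, 1)

Answer: (1, 3, 1)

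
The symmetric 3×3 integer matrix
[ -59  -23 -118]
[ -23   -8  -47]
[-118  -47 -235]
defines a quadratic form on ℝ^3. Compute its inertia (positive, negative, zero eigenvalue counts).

step 0: pivot -59 → sign −
step 1: pivot 57/59 → sign +
step 2: pivot -2/57 → sign −
signature = (1, 2, 0)

Answer: (1, 2, 0)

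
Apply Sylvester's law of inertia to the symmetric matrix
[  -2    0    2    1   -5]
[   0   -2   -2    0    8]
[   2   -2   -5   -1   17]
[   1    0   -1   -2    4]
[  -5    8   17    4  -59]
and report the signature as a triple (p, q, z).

Answer: (1, 4, 0)

Derivation:
step 0: pivot -2 → sign −
step 1: pivot -2 → sign −
step 2: pivot -1 → sign −
step 3: pivot -3/2 → sign −
step 4: pivot 3 → sign +
signature = (1, 4, 0)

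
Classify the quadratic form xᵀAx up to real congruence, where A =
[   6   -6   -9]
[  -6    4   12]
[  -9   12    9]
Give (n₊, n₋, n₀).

step 0: pivot 6 → sign +
step 1: pivot -2 → sign −
step 2: row/col 2 already zero → sign 0
signature = (1, 1, 1)

Answer: (1, 1, 1)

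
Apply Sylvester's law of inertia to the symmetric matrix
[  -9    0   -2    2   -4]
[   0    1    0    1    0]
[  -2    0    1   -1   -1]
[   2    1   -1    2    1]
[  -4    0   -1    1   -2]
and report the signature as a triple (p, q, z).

step 0: pivot -9 → sign −
step 1: pivot 1 → sign +
step 2: pivot 13/9 → sign +
step 3: pivot -3/13 → sign −
step 4: row/col 4 already zero → sign 0
signature = (2, 2, 1)

Answer: (2, 2, 1)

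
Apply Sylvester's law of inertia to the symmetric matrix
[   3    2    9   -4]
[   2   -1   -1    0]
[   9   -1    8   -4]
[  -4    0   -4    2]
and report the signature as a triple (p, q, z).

step 0: pivot 3 → sign +
step 1: pivot -7/3 → sign −
step 2: pivot 2 → sign +
step 3: pivot -2/7 → sign −
signature = (2, 2, 0)

Answer: (2, 2, 0)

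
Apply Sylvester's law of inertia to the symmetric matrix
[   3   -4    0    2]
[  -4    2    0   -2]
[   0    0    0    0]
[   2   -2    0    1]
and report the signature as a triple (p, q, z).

step 0: pivot 3 → sign +
step 1: pivot -10/3 → sign −
step 2: pivot -1/5 → sign −
step 3: row/col 3 already zero → sign 0
signature = (1, 2, 1)

Answer: (1, 2, 1)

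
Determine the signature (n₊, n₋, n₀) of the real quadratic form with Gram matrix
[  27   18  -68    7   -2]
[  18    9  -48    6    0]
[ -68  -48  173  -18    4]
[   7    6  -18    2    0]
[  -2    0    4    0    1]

step 0: pivot 27 → sign +
step 1: pivot -3 → sign −
step 2: pivot 37/9 → sign +
step 3: pivot 7/37 → sign +
step 4: pivot -1/7 → sign −
signature = (3, 2, 0)

Answer: (3, 2, 0)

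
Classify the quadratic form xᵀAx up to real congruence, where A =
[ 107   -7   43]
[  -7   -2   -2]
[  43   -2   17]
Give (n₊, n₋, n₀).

step 0: pivot 107 → sign +
step 1: pivot -263/107 → sign −
step 2: pivot -3/263 → sign −
signature = (1, 2, 0)

Answer: (1, 2, 0)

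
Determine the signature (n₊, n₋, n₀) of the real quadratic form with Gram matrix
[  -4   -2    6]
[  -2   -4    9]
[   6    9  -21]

Answer: (0, 2, 1)

Derivation:
step 0: pivot -4 → sign −
step 1: pivot -3 → sign −
step 2: row/col 2 already zero → sign 0
signature = (0, 2, 1)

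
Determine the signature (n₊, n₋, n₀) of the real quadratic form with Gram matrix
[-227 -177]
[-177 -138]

step 0: pivot -227 → sign −
step 1: pivot 3/227 → sign +
signature = (1, 1, 0)

Answer: (1, 1, 0)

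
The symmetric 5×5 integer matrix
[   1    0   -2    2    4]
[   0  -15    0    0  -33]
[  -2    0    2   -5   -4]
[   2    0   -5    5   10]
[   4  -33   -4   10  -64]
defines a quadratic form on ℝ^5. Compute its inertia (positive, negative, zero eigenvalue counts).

step 0: pivot 1 → sign +
step 1: pivot -15 → sign −
step 2: pivot -2 → sign −
step 3: pivot 3/2 → sign +
step 4: pivot 3/5 → sign +
signature = (3, 2, 0)

Answer: (3, 2, 0)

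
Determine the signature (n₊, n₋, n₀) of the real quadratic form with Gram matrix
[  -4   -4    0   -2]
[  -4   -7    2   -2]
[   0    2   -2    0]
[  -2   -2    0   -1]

Answer: (0, 3, 1)

Derivation:
step 0: pivot -4 → sign −
step 1: pivot -3 → sign −
step 2: pivot -2/3 → sign −
step 3: row/col 3 already zero → sign 0
signature = (0, 3, 1)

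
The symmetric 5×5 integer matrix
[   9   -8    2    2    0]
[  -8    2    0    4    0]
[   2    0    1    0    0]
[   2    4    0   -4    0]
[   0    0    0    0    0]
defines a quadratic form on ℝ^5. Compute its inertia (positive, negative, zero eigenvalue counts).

step 0: pivot 9 → sign +
step 1: pivot -46/9 → sign −
step 2: pivot 27/23 → sign +
step 3: row/col 3 already zero → sign 0
step 4: row/col 4 already zero → sign 0
signature = (2, 1, 2)

Answer: (2, 1, 2)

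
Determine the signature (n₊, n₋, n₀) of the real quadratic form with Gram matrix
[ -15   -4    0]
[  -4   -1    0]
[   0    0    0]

Answer: (1, 1, 1)

Derivation:
step 0: pivot -15 → sign −
step 1: pivot 1/15 → sign +
step 2: row/col 2 already zero → sign 0
signature = (1, 1, 1)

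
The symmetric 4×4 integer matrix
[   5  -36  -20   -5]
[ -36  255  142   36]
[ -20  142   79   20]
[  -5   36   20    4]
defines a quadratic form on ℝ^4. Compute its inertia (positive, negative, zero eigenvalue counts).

step 0: pivot 5 → sign +
step 1: pivot -21/5 → sign −
step 2: pivot -1/21 → sign −
step 3: pivot -1 → sign −
signature = (1, 3, 0)

Answer: (1, 3, 0)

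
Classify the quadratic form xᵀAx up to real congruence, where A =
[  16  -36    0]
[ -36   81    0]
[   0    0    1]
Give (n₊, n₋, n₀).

Answer: (2, 0, 1)

Derivation:
step 0: pivot 16 → sign +
step 1: pivot 1 → sign +
step 2: row/col 2 already zero → sign 0
signature = (2, 0, 1)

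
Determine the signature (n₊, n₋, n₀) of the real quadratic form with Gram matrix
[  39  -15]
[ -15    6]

Answer: (2, 0, 0)

Derivation:
step 0: pivot 39 → sign +
step 1: pivot 3/13 → sign +
signature = (2, 0, 0)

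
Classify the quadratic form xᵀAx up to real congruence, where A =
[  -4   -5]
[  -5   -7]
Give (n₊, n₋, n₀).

step 0: pivot -4 → sign −
step 1: pivot -3/4 → sign −
signature = (0, 2, 0)

Answer: (0, 2, 0)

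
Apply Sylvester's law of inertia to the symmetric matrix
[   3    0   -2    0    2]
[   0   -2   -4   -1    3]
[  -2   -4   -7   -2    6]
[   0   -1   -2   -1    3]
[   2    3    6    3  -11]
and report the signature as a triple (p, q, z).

step 0: pivot 3 → sign +
step 1: pivot -2 → sign −
step 2: pivot -1/3 → sign −
step 3: pivot -1/2 → sign −
step 4: pivot 2 → sign +
signature = (2, 3, 0)

Answer: (2, 3, 0)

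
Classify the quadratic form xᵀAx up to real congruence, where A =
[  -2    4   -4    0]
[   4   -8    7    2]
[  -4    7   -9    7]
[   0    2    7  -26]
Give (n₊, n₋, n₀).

Answer: (1, 3, 0)

Derivation:
step 0: pivot -2 → sign −
step 1: pivot -1 → sign −
step 2: pivot 1 → sign +
step 3: pivot -2 → sign −
signature = (1, 3, 0)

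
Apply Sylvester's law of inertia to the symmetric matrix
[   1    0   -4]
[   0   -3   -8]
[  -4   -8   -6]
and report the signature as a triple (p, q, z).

Answer: (1, 2, 0)

Derivation:
step 0: pivot 1 → sign +
step 1: pivot -3 → sign −
step 2: pivot -2/3 → sign −
signature = (1, 2, 0)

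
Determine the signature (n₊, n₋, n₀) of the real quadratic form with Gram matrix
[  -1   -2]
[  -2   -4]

step 0: pivot -1 → sign −
step 1: row/col 1 already zero → sign 0
signature = (0, 1, 1)

Answer: (0, 1, 1)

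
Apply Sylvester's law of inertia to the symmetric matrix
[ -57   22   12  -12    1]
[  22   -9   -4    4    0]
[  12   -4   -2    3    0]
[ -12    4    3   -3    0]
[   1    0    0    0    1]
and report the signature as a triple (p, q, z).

Answer: (2, 3, 0)

Derivation:
step 0: pivot -57 → sign −
step 1: pivot -29/57 → sign −
step 2: pivot 38/29 → sign +
step 3: pivot 9/38 → sign +
step 4: pivot -2/9 → sign −
signature = (2, 3, 0)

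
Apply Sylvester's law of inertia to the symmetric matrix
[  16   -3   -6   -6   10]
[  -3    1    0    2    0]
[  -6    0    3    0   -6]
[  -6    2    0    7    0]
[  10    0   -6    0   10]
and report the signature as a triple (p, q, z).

step 0: pivot 16 → sign +
step 1: pivot 7/16 → sign +
step 2: pivot -15/7 → sign −
step 3: pivot 3 → sign +
step 4: pivot -6/5 → sign −
signature = (3, 2, 0)

Answer: (3, 2, 0)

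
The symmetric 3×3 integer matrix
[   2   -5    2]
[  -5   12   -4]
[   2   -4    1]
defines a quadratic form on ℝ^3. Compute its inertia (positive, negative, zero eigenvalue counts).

Answer: (2, 1, 0)

Derivation:
step 0: pivot 2 → sign +
step 1: pivot -1/2 → sign −
step 2: pivot 1 → sign +
signature = (2, 1, 0)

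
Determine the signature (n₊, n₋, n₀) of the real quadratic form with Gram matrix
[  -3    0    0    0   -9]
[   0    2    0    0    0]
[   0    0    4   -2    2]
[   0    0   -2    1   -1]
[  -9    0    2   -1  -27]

step 0: pivot -3 → sign −
step 1: pivot 2 → sign +
step 2: pivot 4 → sign +
step 3: pivot -1 → sign −
step 4: row/col 4 already zero → sign 0
signature = (2, 2, 1)

Answer: (2, 2, 1)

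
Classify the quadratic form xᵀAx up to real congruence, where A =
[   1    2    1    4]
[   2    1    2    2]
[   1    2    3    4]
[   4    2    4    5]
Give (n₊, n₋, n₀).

Answer: (3, 1, 0)

Derivation:
step 0: pivot 1 → sign +
step 1: pivot -3 → sign −
step 2: pivot 2 → sign +
step 3: pivot 1 → sign +
signature = (3, 1, 0)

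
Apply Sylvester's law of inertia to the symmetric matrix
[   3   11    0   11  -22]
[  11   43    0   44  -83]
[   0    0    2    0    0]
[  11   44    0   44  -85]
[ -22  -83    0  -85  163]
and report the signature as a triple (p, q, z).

Answer: (4, 1, 0)

Derivation:
step 0: pivot 3 → sign +
step 1: pivot 8/3 → sign +
step 2: pivot 2 → sign +
step 3: pivot -11/8 → sign −
step 4: pivot 6/11 → sign +
signature = (4, 1, 0)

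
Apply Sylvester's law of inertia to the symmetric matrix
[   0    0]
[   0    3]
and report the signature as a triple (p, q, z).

Answer: (1, 0, 1)

Derivation:
step 0: pivot 3 → sign +
step 1: row/col 1 already zero → sign 0
signature = (1, 0, 1)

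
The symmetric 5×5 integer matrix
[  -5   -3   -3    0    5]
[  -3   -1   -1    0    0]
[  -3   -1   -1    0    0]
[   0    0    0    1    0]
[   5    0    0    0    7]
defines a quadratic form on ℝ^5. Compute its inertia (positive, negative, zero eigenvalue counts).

step 0: pivot -5 → sign −
step 1: pivot 4/5 → sign +
step 2: pivot 1 → sign +
step 3: pivot 3/4 → sign +
step 4: row/col 4 already zero → sign 0
signature = (3, 1, 1)

Answer: (3, 1, 1)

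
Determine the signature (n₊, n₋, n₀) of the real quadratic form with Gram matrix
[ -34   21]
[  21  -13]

step 0: pivot -34 → sign −
step 1: pivot -1/34 → sign −
signature = (0, 2, 0)

Answer: (0, 2, 0)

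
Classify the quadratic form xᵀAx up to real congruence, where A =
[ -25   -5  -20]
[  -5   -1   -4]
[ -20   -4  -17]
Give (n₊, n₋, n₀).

step 0: pivot -25 → sign −
step 1: pivot -1 → sign −
step 2: row/col 2 already zero → sign 0
signature = (0, 2, 1)

Answer: (0, 2, 1)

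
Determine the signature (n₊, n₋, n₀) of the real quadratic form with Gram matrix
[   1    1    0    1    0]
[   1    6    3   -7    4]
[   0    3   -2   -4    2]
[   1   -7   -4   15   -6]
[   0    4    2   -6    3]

Answer: (3, 2, 0)

Derivation:
step 0: pivot 1 → sign +
step 1: pivot 5 → sign +
step 2: pivot -19/5 → sign −
step 3: pivot 26/19 → sign +
step 4: pivot -3/13 → sign −
signature = (3, 2, 0)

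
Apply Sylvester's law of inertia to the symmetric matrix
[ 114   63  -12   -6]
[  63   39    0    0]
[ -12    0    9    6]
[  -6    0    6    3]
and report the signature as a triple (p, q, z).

Answer: (3, 1, 0)

Derivation:
step 0: pivot 114 → sign +
step 1: pivot 159/38 → sign +
step 2: pivot -147/53 → sign −
step 3: pivot 3/49 → sign +
signature = (3, 1, 0)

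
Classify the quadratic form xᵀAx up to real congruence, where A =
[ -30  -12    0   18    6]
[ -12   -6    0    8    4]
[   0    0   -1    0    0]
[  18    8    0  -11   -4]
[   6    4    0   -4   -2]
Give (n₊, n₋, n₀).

Answer: (1, 3, 1)

Derivation:
step 0: pivot -30 → sign −
step 1: pivot -6/5 → sign −
step 2: pivot -1 → sign −
step 3: pivot 1/3 → sign +
step 4: row/col 4 already zero → sign 0
signature = (1, 3, 1)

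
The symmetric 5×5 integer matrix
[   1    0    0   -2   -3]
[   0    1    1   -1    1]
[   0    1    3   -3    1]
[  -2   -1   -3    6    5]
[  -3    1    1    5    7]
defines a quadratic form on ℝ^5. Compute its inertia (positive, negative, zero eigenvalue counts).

step 0: pivot 1 → sign +
step 1: pivot 1 → sign +
step 2: pivot 2 → sign +
step 3: pivot -1 → sign −
step 4: pivot -3 → sign −
signature = (3, 2, 0)

Answer: (3, 2, 0)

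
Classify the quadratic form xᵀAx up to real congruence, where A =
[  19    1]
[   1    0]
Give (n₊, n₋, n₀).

Answer: (1, 1, 0)

Derivation:
step 0: pivot 19 → sign +
step 1: pivot -1/19 → sign −
signature = (1, 1, 0)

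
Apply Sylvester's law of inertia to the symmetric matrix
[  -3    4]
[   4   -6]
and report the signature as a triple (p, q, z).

Answer: (0, 2, 0)

Derivation:
step 0: pivot -3 → sign −
step 1: pivot -2/3 → sign −
signature = (0, 2, 0)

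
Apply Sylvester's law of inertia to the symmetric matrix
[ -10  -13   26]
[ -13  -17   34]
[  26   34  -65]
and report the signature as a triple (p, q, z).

Answer: (1, 2, 0)

Derivation:
step 0: pivot -10 → sign −
step 1: pivot -1/10 → sign −
step 2: pivot 3 → sign +
signature = (1, 2, 0)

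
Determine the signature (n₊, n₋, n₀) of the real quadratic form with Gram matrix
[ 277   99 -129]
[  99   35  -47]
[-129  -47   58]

Answer: (2, 1, 0)

Derivation:
step 0: pivot 277 → sign +
step 1: pivot -106/277 → sign −
step 2: pivot 1/53 → sign +
signature = (2, 1, 0)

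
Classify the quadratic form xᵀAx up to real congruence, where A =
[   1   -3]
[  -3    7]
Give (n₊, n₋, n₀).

Answer: (1, 1, 0)

Derivation:
step 0: pivot 1 → sign +
step 1: pivot -2 → sign −
signature = (1, 1, 0)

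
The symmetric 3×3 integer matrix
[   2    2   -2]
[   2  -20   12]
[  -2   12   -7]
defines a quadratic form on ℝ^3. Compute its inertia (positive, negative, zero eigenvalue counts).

step 0: pivot 2 → sign +
step 1: pivot -22 → sign −
step 2: pivot -1/11 → sign −
signature = (1, 2, 0)

Answer: (1, 2, 0)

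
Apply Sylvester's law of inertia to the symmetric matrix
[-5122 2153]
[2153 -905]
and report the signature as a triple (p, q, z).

step 0: pivot -5122 → sign −
step 1: pivot -1/5122 → sign −
signature = (0, 2, 0)

Answer: (0, 2, 0)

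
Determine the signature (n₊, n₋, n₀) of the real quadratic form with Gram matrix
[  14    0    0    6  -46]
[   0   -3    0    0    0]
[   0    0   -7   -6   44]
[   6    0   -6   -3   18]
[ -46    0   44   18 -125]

step 0: pivot 14 → sign +
step 1: pivot -3 → sign −
step 2: pivot -7 → sign −
step 3: pivot -3/7 → sign −
step 4: pivot 3/7 → sign +
signature = (2, 3, 0)

Answer: (2, 3, 0)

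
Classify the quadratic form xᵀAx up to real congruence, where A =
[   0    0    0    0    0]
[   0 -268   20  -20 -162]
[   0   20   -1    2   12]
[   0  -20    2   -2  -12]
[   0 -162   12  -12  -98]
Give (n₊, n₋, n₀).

step 0: pivot -268 → sign −
step 1: pivot 33/67 → sign +
step 2: pivot -34/33 → sign −
step 3: pivot -1/17 → sign −
step 4: row/col 4 already zero → sign 0
signature = (1, 3, 1)

Answer: (1, 3, 1)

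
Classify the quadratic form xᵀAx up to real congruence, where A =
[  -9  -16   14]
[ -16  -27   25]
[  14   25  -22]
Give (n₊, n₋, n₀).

Answer: (1, 2, 0)

Derivation:
step 0: pivot -9 → sign −
step 1: pivot 13/9 → sign +
step 2: pivot -3/13 → sign −
signature = (1, 2, 0)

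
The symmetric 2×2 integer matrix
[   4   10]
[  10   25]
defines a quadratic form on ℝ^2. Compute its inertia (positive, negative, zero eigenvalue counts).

step 0: pivot 4 → sign +
step 1: row/col 1 already zero → sign 0
signature = (1, 0, 1)

Answer: (1, 0, 1)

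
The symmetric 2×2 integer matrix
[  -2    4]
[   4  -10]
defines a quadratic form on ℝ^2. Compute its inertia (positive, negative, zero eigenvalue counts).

Answer: (0, 2, 0)

Derivation:
step 0: pivot -2 → sign −
step 1: pivot -2 → sign −
signature = (0, 2, 0)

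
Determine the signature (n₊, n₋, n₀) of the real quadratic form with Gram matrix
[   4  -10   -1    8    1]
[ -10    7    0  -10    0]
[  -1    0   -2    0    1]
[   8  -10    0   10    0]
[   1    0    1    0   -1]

Answer: (1, 4, 0)

Derivation:
step 0: pivot 4 → sign +
step 1: pivot -18 → sign −
step 2: pivot -137/72 → sign −
step 3: pivot -34/137 → sign −
step 4: pivot -1/17 → sign −
signature = (1, 4, 0)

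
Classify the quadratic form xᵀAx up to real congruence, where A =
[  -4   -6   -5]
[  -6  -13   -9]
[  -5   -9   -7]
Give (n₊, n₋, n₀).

Answer: (0, 3, 0)

Derivation:
step 0: pivot -4 → sign −
step 1: pivot -4 → sign −
step 2: pivot -3/16 → sign −
signature = (0, 3, 0)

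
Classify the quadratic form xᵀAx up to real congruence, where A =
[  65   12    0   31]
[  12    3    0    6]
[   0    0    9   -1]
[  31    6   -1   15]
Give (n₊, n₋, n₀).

Answer: (4, 0, 0)

Derivation:
step 0: pivot 65 → sign +
step 1: pivot 51/65 → sign +
step 2: pivot 9 → sign +
step 3: pivot 1/153 → sign +
signature = (4, 0, 0)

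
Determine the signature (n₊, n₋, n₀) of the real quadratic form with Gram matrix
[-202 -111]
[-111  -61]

step 0: pivot -202 → sign −
step 1: pivot -1/202 → sign −
signature = (0, 2, 0)

Answer: (0, 2, 0)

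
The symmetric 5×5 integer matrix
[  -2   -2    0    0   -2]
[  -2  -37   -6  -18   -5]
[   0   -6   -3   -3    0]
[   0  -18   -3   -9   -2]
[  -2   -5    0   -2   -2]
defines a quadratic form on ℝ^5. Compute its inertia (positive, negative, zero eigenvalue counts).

Answer: (1, 4, 0)

Derivation:
step 0: pivot -2 → sign −
step 1: pivot -35 → sign −
step 2: pivot -69/35 → sign −
step 3: pivot 6/23 → sign +
step 4: pivot -1/3 → sign −
signature = (1, 4, 0)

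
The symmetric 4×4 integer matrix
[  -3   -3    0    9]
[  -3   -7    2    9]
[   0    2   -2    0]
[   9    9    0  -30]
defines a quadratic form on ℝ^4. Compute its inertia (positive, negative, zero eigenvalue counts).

step 0: pivot -3 → sign −
step 1: pivot -4 → sign −
step 2: pivot -1 → sign −
step 3: pivot -3 → sign −
signature = (0, 4, 0)

Answer: (0, 4, 0)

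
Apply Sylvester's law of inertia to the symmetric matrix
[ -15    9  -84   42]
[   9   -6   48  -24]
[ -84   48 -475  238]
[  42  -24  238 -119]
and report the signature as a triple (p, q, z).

step 0: pivot -15 → sign −
step 1: pivot -3/5 → sign −
step 2: pivot 5 → sign +
step 3: pivot 1/5 → sign +
signature = (2, 2, 0)

Answer: (2, 2, 0)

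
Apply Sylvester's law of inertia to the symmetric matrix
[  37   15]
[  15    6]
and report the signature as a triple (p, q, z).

Answer: (1, 1, 0)

Derivation:
step 0: pivot 37 → sign +
step 1: pivot -3/37 → sign −
signature = (1, 1, 0)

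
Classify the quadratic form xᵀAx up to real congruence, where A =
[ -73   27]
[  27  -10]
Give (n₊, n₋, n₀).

step 0: pivot -73 → sign −
step 1: pivot -1/73 → sign −
signature = (0, 2, 0)

Answer: (0, 2, 0)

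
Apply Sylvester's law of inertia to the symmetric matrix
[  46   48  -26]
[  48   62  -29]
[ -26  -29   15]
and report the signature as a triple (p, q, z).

step 0: pivot 46 → sign +
step 1: pivot 274/23 → sign +
step 2: pivot 3/274 → sign +
signature = (3, 0, 0)

Answer: (3, 0, 0)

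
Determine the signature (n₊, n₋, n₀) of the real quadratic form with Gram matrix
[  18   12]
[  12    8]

Answer: (1, 0, 1)

Derivation:
step 0: pivot 18 → sign +
step 1: row/col 1 already zero → sign 0
signature = (1, 0, 1)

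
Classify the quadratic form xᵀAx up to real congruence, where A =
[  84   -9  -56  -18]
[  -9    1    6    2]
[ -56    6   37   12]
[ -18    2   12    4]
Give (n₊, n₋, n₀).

step 0: pivot 84 → sign +
step 1: pivot 1/28 → sign +
step 2: pivot -1/3 → sign −
step 3: row/col 3 already zero → sign 0
signature = (2, 1, 1)

Answer: (2, 1, 1)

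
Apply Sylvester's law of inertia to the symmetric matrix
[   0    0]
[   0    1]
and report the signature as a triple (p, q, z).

step 0: pivot 1 → sign +
step 1: row/col 1 already zero → sign 0
signature = (1, 0, 1)

Answer: (1, 0, 1)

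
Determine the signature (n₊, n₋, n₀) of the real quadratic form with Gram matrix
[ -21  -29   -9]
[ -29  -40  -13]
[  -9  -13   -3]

Answer: (1, 2, 0)

Derivation:
step 0: pivot -21 → sign −
step 1: pivot 1/21 → sign +
step 2: pivot -6 → sign −
signature = (1, 2, 0)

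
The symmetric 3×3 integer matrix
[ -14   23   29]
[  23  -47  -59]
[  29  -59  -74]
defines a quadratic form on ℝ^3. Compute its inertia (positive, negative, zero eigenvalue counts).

Answer: (1, 2, 0)

Derivation:
step 0: pivot -14 → sign −
step 1: pivot -129/14 → sign −
step 2: pivot 3/43 → sign +
signature = (1, 2, 0)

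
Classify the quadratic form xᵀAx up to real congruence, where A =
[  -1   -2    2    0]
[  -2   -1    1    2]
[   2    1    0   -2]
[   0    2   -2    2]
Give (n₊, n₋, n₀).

Answer: (3, 1, 0)

Derivation:
step 0: pivot -1 → sign −
step 1: pivot 3 → sign +
step 2: pivot 1 → sign +
step 3: pivot 2/3 → sign +
signature = (3, 1, 0)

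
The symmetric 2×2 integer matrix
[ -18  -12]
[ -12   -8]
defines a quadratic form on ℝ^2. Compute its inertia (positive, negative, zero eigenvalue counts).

step 0: pivot -18 → sign −
step 1: row/col 1 already zero → sign 0
signature = (0, 1, 1)

Answer: (0, 1, 1)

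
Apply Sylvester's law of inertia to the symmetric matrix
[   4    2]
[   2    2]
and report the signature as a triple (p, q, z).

Answer: (2, 0, 0)

Derivation:
step 0: pivot 4 → sign +
step 1: pivot 1 → sign +
signature = (2, 0, 0)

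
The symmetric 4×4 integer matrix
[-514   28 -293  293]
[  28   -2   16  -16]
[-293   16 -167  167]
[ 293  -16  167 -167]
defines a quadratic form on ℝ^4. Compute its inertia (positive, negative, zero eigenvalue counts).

step 0: pivot -514 → sign −
step 1: pivot -122/257 → sign −
step 2: pivot 3/122 → sign +
step 3: row/col 3 already zero → sign 0
signature = (1, 2, 1)

Answer: (1, 2, 1)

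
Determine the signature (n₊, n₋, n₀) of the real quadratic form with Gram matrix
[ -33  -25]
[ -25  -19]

Answer: (0, 2, 0)

Derivation:
step 0: pivot -33 → sign −
step 1: pivot -2/33 → sign −
signature = (0, 2, 0)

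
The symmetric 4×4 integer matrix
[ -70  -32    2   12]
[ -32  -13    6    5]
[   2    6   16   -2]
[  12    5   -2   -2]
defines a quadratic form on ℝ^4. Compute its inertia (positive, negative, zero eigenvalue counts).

Answer: (2, 2, 0)

Derivation:
step 0: pivot -70 → sign −
step 1: pivot 57/35 → sign +
step 2: pivot 10/57 → sign +
step 3: pivot -1/5 → sign −
signature = (2, 2, 0)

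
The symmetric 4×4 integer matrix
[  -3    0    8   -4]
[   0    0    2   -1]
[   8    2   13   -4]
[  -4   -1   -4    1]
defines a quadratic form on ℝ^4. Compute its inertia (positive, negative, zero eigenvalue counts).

Answer: (2, 2, 0)

Derivation:
step 0: pivot -3 → sign −
step 1: pivot 103/3 → sign +
step 2: pivot -12/103 → sign −
step 3: pivot 1/4 → sign +
signature = (2, 2, 0)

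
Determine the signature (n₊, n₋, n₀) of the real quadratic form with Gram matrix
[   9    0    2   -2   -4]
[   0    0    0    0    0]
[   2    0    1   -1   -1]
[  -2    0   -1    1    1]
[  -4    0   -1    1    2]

step 0: pivot 9 → sign +
step 1: pivot 5/9 → sign +
step 2: pivot 1/5 → sign +
step 3: row/col 3 already zero → sign 0
step 4: row/col 4 already zero → sign 0
signature = (3, 0, 2)

Answer: (3, 0, 2)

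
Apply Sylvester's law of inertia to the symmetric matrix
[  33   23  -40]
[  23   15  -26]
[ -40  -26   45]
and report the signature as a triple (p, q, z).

step 0: pivot 33 → sign +
step 1: pivot -34/33 → sign −
step 2: pivot -1/17 → sign −
signature = (1, 2, 0)

Answer: (1, 2, 0)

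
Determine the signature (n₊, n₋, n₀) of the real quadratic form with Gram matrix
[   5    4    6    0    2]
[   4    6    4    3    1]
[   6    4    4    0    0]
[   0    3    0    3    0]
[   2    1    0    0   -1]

Answer: (2, 1, 2)

Derivation:
step 0: pivot 5 → sign +
step 1: pivot 14/5 → sign +
step 2: pivot -24/7 → sign −
step 3: row/col 3 already zero → sign 0
step 4: row/col 4 already zero → sign 0
signature = (2, 1, 2)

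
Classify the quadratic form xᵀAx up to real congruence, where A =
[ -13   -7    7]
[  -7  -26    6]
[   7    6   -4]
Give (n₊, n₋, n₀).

Answer: (0, 3, 0)

Derivation:
step 0: pivot -13 → sign −
step 1: pivot -289/13 → sign −
step 2: pivot -2/289 → sign −
signature = (0, 3, 0)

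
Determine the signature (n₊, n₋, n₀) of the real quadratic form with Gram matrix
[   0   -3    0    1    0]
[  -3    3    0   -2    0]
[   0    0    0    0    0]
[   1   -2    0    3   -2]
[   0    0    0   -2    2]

step 0: pivot 3 → sign +
step 1: pivot -3 → sign −
step 2: pivot 2 → sign +
step 3: row/col 3 already zero → sign 0
step 4: row/col 4 already zero → sign 0
signature = (2, 1, 2)

Answer: (2, 1, 2)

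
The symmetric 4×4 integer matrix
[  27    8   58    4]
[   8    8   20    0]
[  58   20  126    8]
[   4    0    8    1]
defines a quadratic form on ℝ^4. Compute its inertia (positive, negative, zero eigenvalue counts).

step 0: pivot 27 → sign +
step 1: pivot 152/27 → sign +
step 2: pivot 3/19 → sign +
step 3: row/col 3 already zero → sign 0
signature = (3, 0, 1)

Answer: (3, 0, 1)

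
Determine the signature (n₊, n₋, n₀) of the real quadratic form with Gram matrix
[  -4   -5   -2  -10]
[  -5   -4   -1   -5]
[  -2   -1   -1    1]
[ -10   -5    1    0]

step 0: pivot -4 → sign −
step 1: pivot 9/4 → sign +
step 2: pivot -1 → sign −
step 3: pivot 1 → sign +
signature = (2, 2, 0)

Answer: (2, 2, 0)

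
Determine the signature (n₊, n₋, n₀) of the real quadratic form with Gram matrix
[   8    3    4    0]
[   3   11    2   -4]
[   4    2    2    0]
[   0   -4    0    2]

Answer: (3, 1, 0)

Derivation:
step 0: pivot 8 → sign +
step 1: pivot 79/8 → sign +
step 2: pivot -2/79 → sign −
step 3: pivot 2 → sign +
signature = (3, 1, 0)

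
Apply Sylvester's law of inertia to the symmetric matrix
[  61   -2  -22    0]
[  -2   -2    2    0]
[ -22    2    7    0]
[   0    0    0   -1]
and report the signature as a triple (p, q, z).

step 0: pivot 61 → sign +
step 1: pivot -126/61 → sign −
step 2: pivot -1/7 → sign −
step 3: pivot -1 → sign −
signature = (1, 3, 0)

Answer: (1, 3, 0)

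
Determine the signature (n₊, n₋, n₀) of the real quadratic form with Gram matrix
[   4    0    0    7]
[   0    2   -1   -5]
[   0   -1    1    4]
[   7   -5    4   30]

Answer: (4, 0, 0)

Derivation:
step 0: pivot 4 → sign +
step 1: pivot 2 → sign +
step 2: pivot 1/2 → sign +
step 3: pivot 3/4 → sign +
signature = (4, 0, 0)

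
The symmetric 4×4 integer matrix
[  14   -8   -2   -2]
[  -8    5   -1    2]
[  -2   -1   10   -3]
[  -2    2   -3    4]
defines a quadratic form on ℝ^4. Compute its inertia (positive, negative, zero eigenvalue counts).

step 0: pivot 14 → sign +
step 1: pivot 3/7 → sign +
step 2: pivot -1 → sign −
step 3: pivot 3 → sign +
signature = (3, 1, 0)

Answer: (3, 1, 0)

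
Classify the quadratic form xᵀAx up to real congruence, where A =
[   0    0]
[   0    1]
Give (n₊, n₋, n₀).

Answer: (1, 0, 1)

Derivation:
step 0: pivot 1 → sign +
step 1: row/col 1 already zero → sign 0
signature = (1, 0, 1)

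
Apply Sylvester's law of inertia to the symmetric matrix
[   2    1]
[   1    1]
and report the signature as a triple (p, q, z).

Answer: (2, 0, 0)

Derivation:
step 0: pivot 2 → sign +
step 1: pivot 1/2 → sign +
signature = (2, 0, 0)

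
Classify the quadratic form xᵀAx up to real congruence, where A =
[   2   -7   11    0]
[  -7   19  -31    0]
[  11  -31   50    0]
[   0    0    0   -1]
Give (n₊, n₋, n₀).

step 0: pivot 2 → sign +
step 1: pivot -11/2 → sign −
step 2: pivot -3/11 → sign −
step 3: pivot -1 → sign −
signature = (1, 3, 0)

Answer: (1, 3, 0)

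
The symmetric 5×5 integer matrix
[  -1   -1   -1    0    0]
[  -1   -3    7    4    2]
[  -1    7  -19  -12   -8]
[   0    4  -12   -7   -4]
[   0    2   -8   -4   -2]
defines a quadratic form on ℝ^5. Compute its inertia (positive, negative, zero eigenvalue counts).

step 0: pivot -1 → sign −
step 1: pivot -2 → sign −
step 2: pivot 14 → sign +
step 3: pivot -1/7 → sign −
step 4: row/col 4 already zero → sign 0
signature = (1, 3, 1)

Answer: (1, 3, 1)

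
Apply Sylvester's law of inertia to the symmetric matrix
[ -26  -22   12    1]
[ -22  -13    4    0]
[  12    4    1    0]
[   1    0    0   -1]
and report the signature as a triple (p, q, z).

step 0: pivot -26 → sign −
step 1: pivot 73/13 → sign +
step 2: pivot -15/73 → sign −
step 3: pivot -1/30 → sign −
signature = (1, 3, 0)

Answer: (1, 3, 0)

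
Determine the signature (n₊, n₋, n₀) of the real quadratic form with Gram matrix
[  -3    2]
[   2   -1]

step 0: pivot -3 → sign −
step 1: pivot 1/3 → sign +
signature = (1, 1, 0)

Answer: (1, 1, 0)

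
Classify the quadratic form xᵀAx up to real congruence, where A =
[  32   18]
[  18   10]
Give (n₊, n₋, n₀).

Answer: (1, 1, 0)

Derivation:
step 0: pivot 32 → sign +
step 1: pivot -1/8 → sign −
signature = (1, 1, 0)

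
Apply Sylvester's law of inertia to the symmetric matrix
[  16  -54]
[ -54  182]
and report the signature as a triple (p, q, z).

Answer: (1, 1, 0)

Derivation:
step 0: pivot 16 → sign +
step 1: pivot -1/4 → sign −
signature = (1, 1, 0)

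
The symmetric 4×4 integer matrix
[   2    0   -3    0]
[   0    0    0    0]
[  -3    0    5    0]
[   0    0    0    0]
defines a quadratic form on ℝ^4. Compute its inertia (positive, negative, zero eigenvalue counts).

step 0: pivot 2 → sign +
step 1: pivot 1/2 → sign +
step 2: row/col 2 already zero → sign 0
step 3: row/col 3 already zero → sign 0
signature = (2, 0, 2)

Answer: (2, 0, 2)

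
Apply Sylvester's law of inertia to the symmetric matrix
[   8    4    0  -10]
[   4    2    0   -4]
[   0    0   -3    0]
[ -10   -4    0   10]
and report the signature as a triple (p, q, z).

step 0: pivot 8 → sign +
step 1: pivot -3 → sign −
step 2: pivot -5/2 → sign −
step 3: pivot 2/5 → sign +
signature = (2, 2, 0)

Answer: (2, 2, 0)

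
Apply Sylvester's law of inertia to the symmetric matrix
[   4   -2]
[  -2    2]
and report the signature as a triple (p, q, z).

step 0: pivot 4 → sign +
step 1: pivot 1 → sign +
signature = (2, 0, 0)

Answer: (2, 0, 0)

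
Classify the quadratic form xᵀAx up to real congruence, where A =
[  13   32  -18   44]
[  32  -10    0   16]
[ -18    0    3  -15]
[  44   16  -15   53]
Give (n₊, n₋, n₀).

Answer: (2, 2, 0)

Derivation:
step 0: pivot 13 → sign +
step 1: pivot -1154/13 → sign −
step 2: pivot 111/577 → sign +
step 3: pivot -2/37 → sign −
signature = (2, 2, 0)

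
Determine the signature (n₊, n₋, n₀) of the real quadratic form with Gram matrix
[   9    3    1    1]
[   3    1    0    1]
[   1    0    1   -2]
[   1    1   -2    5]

Answer: (2, 1, 1)

Derivation:
step 0: pivot 9 → sign +
step 1: pivot 8/9 → sign +
step 2: pivot -1/8 → sign −
step 3: row/col 3 already zero → sign 0
signature = (2, 1, 1)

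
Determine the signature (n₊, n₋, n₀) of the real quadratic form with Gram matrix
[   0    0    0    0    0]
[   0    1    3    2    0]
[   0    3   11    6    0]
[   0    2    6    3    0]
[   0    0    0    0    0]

step 0: pivot 1 → sign +
step 1: pivot 2 → sign +
step 2: pivot -1 → sign −
step 3: row/col 3 already zero → sign 0
step 4: row/col 4 already zero → sign 0
signature = (2, 1, 2)

Answer: (2, 1, 2)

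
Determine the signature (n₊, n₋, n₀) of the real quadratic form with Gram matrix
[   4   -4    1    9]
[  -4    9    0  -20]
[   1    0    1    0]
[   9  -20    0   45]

Answer: (4, 0, 0)

Derivation:
step 0: pivot 4 → sign +
step 1: pivot 5 → sign +
step 2: pivot 11/20 → sign +
step 3: pivot 6/11 → sign +
signature = (4, 0, 0)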